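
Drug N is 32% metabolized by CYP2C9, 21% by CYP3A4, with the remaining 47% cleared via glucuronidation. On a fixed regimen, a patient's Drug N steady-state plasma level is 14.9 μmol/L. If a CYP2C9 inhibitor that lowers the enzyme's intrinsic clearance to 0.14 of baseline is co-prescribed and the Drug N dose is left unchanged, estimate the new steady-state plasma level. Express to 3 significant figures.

The CYP2C9 pathway (32% of clearance) is reduced to 0.14× activity: 0.32 × 0.14 = 0.0448.
CYP3A4 (21%) and the residual 47% are unaffected.
Relative clearance = 0.0448 + 0.21 + 0.47 = 0.7248.
With dosing unchanged, steady-state plasma level scales as 1/CL: 14.9 / 0.7248 = 20.6 μmol/L.

20.6 μmol/L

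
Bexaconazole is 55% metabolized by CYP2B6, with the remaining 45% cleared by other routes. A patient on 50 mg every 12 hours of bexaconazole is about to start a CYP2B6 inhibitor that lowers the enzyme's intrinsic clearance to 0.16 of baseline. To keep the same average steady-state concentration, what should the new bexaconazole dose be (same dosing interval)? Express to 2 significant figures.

CYP2B6: 0.55 × 0.16 = 0.088
Other: 0.45 (unchanged)
Relative clearance = 0.088 + 0.45 = 0.538.
To maintain the same steady-state level, dose must scale with clearance: new dose = 50 × 0.538 = 27 mg.

27 mg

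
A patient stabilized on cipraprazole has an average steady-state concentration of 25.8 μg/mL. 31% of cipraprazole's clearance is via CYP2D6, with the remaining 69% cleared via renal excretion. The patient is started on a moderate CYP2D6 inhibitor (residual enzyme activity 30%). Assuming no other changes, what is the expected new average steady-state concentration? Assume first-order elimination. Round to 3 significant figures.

33.0 μg/mL

The CYP2D6 pathway (31% of clearance) drops to 0.3× activity: 0.31 × 0.3 = 0.093.
Non-CYP routes (69%) are unchanged.
CL_new/CL_old = 0.093 + 0.69 = 0.783.
New average steady-state concentration = baseline ÷ relative clearance = 25.8 / 0.783 = 33.0 μg/mL.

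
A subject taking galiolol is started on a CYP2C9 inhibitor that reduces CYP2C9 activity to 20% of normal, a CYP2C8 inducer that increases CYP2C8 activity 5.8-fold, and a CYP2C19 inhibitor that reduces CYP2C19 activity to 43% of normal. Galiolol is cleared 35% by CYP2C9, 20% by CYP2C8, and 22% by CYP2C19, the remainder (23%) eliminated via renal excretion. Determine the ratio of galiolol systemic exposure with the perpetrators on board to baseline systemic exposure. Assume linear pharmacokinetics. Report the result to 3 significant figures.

CYP2C9: 0.35 × 0.2 = 0.07
CYP2C8: 0.2 × 5.8 = 1.16
CYP2C19: 0.22 × 0.43 = 0.0946
Other: 0.23 (unchanged)
Relative clearance = 0.07 + 1.16 + 0.0946 + 0.23 = 1.5546.
Net systemic exposure ratio = 1 / 1.5546 = 0.643.

0.643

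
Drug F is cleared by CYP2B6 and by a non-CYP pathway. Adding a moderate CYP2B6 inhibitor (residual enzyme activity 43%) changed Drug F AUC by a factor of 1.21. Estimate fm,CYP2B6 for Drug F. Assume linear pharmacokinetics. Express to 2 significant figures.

CL'/CL = 1 / 1.21 = 0.8264
0.43·fm + (1 − fm) = 0.8264
fm = (0.8264 − 1) / (0.43 − 1) = 0.30

0.30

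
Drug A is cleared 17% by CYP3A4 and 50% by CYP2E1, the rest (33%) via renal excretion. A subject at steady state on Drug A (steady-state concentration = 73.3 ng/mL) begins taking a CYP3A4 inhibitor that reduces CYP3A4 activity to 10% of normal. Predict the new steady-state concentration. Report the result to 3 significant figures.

86.5 ng/mL

The CYP3A4 pathway (17% of clearance) falls to 0.1× activity: 0.17 × 0.1 = 0.017.
CYP2E1 (50%) and the residual 33% are unaffected.
New clearance relative to baseline: 0.017 + 0.5 + 0.33 = 0.847.
New steady-state concentration = baseline ÷ relative clearance = 73.3 / 0.847 = 86.5 ng/mL.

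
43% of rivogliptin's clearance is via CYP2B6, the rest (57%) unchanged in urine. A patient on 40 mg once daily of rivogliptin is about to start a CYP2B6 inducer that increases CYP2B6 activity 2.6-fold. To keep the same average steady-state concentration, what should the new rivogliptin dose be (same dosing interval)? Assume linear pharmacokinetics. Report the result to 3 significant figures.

The CYP2B6 pathway (43% of clearance) is boosted to 2.6× activity: 0.43 × 2.6 = 1.118.
Non-CYP routes (57%) are unchanged.
New clearance relative to baseline: 1.118 + 0.57 = 1.688.
Css,avg = (dose rate)/CL, so holding Css fixed requires dose ∝ CL: 40 × 1.688 = 67.5 mg.

67.5 mg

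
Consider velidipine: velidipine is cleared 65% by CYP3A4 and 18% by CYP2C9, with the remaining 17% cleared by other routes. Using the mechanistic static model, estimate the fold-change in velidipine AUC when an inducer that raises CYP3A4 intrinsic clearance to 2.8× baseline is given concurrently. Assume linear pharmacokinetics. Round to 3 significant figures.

The CYP3A4 pathway (65% of clearance) increases to 2.8× activity: 0.65 × 2.8 = 1.82.
CYP2C9 (18%) and the residual 17% are unaffected.
Relative clearance = 1.82 + 0.18 + 0.17 = 2.17.
AUC ratio = CL_old/CL_new = 1 / 2.17 = 0.461.

0.461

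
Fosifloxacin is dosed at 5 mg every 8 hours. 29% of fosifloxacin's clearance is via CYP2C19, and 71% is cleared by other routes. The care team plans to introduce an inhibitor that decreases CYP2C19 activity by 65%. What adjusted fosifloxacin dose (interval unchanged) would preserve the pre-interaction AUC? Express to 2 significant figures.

CYP2C19: 0.29 × 0.35 = 0.1015
Other: 0.71 (unchanged)
New clearance relative to baseline: 0.1015 + 0.71 = 0.8115.
Css,avg = (dose rate)/CL, so holding Css fixed requires dose ∝ CL: 5 × 0.8115 = 4.1 mg.

4.1 mg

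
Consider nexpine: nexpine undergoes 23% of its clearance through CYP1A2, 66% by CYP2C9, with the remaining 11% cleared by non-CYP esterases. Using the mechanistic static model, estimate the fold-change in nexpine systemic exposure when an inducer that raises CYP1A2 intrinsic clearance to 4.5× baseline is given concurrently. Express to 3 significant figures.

The CYP1A2 pathway (23% of clearance) increases to 4.5× activity: 0.23 × 4.5 = 1.035.
CYP2C9 (66%) and the residual 11% are unaffected.
CL_new/CL_old = 1.035 + 0.66 + 0.11 = 1.805.
Since systemic exposure ∝ 1/CL, the ratio is 1 / 1.805 = 0.554.

0.554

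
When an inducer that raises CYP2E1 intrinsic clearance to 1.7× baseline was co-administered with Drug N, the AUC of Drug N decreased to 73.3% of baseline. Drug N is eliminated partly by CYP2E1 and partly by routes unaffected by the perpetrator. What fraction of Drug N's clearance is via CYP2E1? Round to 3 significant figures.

0.520

Let fm be the CYP2E1 fraction. New clearance relative to baseline = fm × 1.7 + (1 − fm).
AUC ratio = 1 / (new CL fraction), so new CL fraction = 1 / 0.733 = 1.364.
fm × 1.7 + 1 − fm = 1.364  ⇒  fm × (1.7 − 1) = 0.3643  ⇒  fm = 0.520.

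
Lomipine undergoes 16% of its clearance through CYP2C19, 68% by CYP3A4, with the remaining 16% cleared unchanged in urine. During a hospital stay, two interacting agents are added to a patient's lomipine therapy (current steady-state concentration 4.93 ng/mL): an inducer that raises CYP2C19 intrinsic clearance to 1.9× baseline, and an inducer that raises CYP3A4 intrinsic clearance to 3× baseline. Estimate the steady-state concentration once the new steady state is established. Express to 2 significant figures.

The CYP2C19 pathway (16% of clearance) increases to 1.9× activity: 0.16 × 1.9 = 0.304.
The CYP3A4 pathway (68% of clearance) increases to 3× activity: 0.68 × 3 = 2.04.
The remaining 16% of clearance is unaffected.
New clearance relative to baseline: 0.304 + 2.04 + 0.16 = 2.504.
New steady-state concentration = 4.93 / 2.504 = 2.0 ng/mL (concentration scales inversely with clearance).

2.0 ng/mL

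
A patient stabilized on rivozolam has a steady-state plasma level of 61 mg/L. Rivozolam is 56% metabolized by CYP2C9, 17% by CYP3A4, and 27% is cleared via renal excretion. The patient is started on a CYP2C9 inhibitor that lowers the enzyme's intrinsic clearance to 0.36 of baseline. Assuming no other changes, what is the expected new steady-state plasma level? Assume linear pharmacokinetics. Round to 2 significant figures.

95 mg/L

The CYP2C9 pathway (56% of clearance) falls to 0.36× activity: 0.56 × 0.36 = 0.2016.
CYP3A4 (17%) and the residual 27% are unaffected.
Relative clearance = 0.2016 + 0.17 + 0.27 = 0.6416.
With dosing unchanged, steady-state plasma level scales as 1/CL: 61 / 0.6416 = 95 mg/L.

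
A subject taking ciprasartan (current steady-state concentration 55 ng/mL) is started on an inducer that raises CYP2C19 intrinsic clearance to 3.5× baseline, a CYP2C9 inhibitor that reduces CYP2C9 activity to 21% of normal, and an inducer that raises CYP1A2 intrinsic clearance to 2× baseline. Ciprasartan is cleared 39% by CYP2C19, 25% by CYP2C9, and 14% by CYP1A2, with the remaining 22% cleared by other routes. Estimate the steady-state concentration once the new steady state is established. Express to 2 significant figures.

The CYP2C19 pathway (39% of clearance) rises to 3.5× activity: 0.39 × 3.5 = 1.365.
The CYP2C9 pathway (25% of clearance) falls to 0.21× activity: 0.25 × 0.21 = 0.0525.
The CYP1A2 pathway (14% of clearance) increases to 2× activity: 0.14 × 2 = 0.28.
Non-CYP routes (22%) are unchanged.
CL_new/CL_old = 1.365 + 0.0525 + 0.28 + 0.22 = 1.9175.
Dividing the baseline by the relative clearance: 55 / 1.9175 = 29 ng/mL.

29 ng/mL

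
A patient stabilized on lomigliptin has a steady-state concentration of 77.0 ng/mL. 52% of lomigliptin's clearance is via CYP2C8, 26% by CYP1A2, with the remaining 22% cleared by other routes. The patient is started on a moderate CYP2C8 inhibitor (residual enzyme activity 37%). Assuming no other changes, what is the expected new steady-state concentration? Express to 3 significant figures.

115 ng/mL

The CYP2C8 pathway (52% of clearance) is reduced to 0.37× activity: 0.52 × 0.37 = 0.1924.
CYP1A2 (26%) and the residual 22% are unaffected.
New clearance relative to baseline: 0.1924 + 0.26 + 0.22 = 0.6724.
With dosing unchanged, steady-state concentration scales as 1/CL: 77.0 / 0.6724 = 115 ng/mL.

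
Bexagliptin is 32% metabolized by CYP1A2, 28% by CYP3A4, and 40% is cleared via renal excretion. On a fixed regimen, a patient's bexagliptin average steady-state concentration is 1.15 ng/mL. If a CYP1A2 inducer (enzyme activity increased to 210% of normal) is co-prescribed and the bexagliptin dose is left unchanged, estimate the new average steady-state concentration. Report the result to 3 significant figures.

0.851 ng/mL

The CYP1A2 pathway (32% of clearance) increases to 2.1× activity: 0.32 × 2.1 = 0.672.
CYP3A4 (28%) and the residual 40% are unaffected.
Relative clearance = 0.672 + 0.28 + 0.4 = 1.352.
With dosing unchanged, average steady-state concentration scales as 1/CL: 1.15 / 1.352 = 0.851 ng/mL.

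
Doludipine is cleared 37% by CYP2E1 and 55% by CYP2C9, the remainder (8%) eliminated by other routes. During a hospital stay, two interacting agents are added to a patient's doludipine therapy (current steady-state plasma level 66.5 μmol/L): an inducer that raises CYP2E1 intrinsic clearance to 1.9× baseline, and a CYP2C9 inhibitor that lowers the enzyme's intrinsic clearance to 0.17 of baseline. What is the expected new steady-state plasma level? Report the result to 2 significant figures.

76 μmol/L

The CYP2E1 pathway (37% of clearance) is boosted to 1.9× activity: 0.37 × 1.9 = 0.703.
The CYP2C9 pathway (55% of clearance) drops to 0.17× activity: 0.55 × 0.17 = 0.0935.
The remaining 8% of clearance is unaffected.
New clearance relative to baseline: 0.703 + 0.0935 + 0.08 = 0.8765.
Steady-state plasma level ∝ 1/CL: new value = 66.5 / 0.8765 = 76 μmol/L.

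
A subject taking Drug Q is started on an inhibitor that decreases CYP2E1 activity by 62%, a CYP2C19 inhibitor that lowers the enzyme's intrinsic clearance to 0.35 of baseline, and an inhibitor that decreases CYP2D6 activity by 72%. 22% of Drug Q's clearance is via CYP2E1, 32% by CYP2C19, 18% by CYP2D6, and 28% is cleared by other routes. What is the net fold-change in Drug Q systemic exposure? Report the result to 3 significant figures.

1.90

CYP2E1: 0.22 × 0.38 = 0.0836
CYP2C19: 0.32 × 0.35 = 0.112
CYP2D6: 0.18 × 0.28 = 0.0504
Other: 0.28 (unchanged)
New clearance relative to baseline: 0.0836 + 0.112 + 0.0504 + 0.28 = 0.526.
Because systemic exposure varies inversely with clearance, the combined effect is 1 / 0.526 = 1.90.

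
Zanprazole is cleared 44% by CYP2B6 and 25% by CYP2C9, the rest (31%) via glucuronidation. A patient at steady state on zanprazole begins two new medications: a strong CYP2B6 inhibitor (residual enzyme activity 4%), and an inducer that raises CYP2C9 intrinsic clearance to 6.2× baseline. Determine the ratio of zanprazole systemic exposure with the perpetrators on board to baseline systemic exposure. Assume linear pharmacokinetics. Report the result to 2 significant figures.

CYP2B6: 0.44 × 0.04 = 0.0176
CYP2C9: 0.25 × 6.2 = 1.55
Other: 0.31 (unchanged)
New clearance relative to baseline: 0.0176 + 1.55 + 0.31 = 1.8776.
Systemic exposure ∝ 1/CL: fold-change = 1 / 1.8776 = 0.53.

0.53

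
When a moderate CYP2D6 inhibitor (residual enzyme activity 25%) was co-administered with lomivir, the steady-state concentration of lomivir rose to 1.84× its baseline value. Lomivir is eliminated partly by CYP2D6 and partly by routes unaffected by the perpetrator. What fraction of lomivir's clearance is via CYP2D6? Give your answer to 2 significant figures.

Let x = fm,CYP2D6. Because steady-state concentration ∝ 1/CL, relative clearance fell to 1/1.84 = 0.5435.
Only the CYP2D6 route changed, so 0.5435 = x·0.25 + (1 − x), giving x = 0.61.

0.61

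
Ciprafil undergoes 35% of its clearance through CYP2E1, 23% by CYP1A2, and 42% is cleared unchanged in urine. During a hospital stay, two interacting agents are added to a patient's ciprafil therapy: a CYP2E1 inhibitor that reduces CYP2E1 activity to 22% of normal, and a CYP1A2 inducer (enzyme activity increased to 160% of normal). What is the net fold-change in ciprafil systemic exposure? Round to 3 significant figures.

1.16

The CYP2E1 pathway (35% of clearance) drops to 0.22× activity: 0.35 × 0.22 = 0.077.
The CYP1A2 pathway (23% of clearance) is boosted to 1.6× activity: 0.23 × 1.6 = 0.368.
The remaining 42% of clearance is unaffected.
New clearance relative to baseline: 0.077 + 0.368 + 0.42 = 0.865.
Systemic exposure ∝ 1/CL: fold-change = 1 / 0.865 = 1.16.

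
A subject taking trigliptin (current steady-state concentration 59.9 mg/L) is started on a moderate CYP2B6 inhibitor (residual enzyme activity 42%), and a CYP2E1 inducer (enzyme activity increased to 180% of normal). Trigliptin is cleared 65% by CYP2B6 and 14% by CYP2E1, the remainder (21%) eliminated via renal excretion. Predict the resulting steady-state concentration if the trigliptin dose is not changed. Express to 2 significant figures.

CYP2B6: 0.65 × 0.42 = 0.273
CYP2E1: 0.14 × 1.8 = 0.252
Other: 0.21 (unchanged)
New clearance relative to baseline: 0.273 + 0.252 + 0.21 = 0.735.
New steady-state concentration = 59.9 / 0.735 = 81 mg/L (concentration scales inversely with clearance).

81 mg/L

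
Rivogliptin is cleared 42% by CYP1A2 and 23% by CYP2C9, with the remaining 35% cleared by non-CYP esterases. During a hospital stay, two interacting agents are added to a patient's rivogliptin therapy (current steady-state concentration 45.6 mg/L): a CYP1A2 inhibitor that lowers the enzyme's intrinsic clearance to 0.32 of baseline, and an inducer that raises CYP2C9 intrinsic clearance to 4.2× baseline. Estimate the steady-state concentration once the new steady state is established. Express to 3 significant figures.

31.4 mg/L

CYP1A2: 0.42 × 0.32 = 0.1344
CYP2C9: 0.23 × 4.2 = 0.966
Other: 0.35 (unchanged)
CL_new/CL_old = 0.1344 + 0.966 + 0.35 = 1.4504.
Dividing the baseline by the relative clearance: 45.6 / 1.4504 = 31.4 mg/L.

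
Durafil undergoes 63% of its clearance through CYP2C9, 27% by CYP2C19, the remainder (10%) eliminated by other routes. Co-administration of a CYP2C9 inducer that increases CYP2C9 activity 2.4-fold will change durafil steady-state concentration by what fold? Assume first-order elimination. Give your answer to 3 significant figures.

CYP2C9: 0.63 × 2.4 = 1.512
CYP2C19: 0.27 (unchanged)
Other: 0.1 (unchanged)
CL_new/CL_old = 1.512 + 0.27 + 0.1 = 1.882.
Since steady-state concentration ∝ 1/CL, the ratio is 1 / 1.882 = 0.531.

0.531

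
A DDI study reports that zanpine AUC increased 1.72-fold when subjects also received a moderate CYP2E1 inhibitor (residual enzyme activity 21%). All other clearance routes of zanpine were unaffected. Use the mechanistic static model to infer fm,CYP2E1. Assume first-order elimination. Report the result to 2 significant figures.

Let x = fm,CYP2E1. Because AUC ∝ 1/CL, relative clearance fell to 1/1.72 = 0.5814.
Only the CYP2E1 route changed, so 0.5814 = x·0.21 + (1 − x), giving x = 0.53.

0.53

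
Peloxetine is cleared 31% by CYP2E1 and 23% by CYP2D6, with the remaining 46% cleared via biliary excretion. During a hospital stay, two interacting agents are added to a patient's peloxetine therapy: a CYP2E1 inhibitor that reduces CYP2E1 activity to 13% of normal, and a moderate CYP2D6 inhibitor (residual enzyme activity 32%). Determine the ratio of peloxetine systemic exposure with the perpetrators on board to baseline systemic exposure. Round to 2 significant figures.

1.7

The CYP2E1 pathway (31% of clearance) falls to 0.13× activity: 0.31 × 0.13 = 0.0403.
The CYP2D6 pathway (23% of clearance) is reduced to 0.32× activity: 0.23 × 0.32 = 0.0736.
Non-CYP routes (46%) are unchanged.
New clearance relative to baseline: 0.0403 + 0.0736 + 0.46 = 0.5739.
Because systemic exposure varies inversely with clearance, the combined effect is 1 / 0.5739 = 1.7.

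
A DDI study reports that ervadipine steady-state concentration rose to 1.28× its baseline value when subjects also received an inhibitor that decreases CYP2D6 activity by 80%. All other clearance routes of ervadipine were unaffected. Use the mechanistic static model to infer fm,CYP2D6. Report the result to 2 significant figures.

CL'/CL = 1 / 1.28 = 0.7812
0.2·fm + (1 − fm) = 0.7812
fm = (0.7812 − 1) / (0.2 − 1) = 0.27

0.27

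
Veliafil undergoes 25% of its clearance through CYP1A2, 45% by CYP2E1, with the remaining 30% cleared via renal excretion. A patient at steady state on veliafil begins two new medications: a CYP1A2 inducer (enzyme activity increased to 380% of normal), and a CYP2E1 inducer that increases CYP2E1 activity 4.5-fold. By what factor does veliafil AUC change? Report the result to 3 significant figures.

0.305

CYP1A2: 0.25 × 3.8 = 0.95
CYP2E1: 0.45 × 4.5 = 2.025
Other: 0.3 (unchanged)
Relative clearance = 0.95 + 2.025 + 0.3 = 3.275.
Net AUC ratio = 1 / 3.275 = 0.305.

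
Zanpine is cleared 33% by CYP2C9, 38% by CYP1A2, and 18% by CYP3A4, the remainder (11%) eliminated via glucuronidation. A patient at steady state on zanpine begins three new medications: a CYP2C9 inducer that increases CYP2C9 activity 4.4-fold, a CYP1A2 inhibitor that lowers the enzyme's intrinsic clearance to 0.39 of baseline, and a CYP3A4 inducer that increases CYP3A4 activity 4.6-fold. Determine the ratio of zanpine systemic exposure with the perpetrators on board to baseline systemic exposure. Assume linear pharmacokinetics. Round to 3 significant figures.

0.394

The CYP2C9 pathway (33% of clearance) increases to 4.4× activity: 0.33 × 4.4 = 1.452.
The CYP1A2 pathway (38% of clearance) is reduced to 0.39× activity: 0.38 × 0.39 = 0.1482.
The CYP3A4 pathway (18% of clearance) is boosted to 4.6× activity: 0.18 × 4.6 = 0.828.
The remaining 11% of clearance is unaffected.
Relative clearance = 1.452 + 0.1482 + 0.828 + 0.11 = 2.5382.
Systemic exposure ∝ 1/CL: fold-change = 1 / 2.5382 = 0.394.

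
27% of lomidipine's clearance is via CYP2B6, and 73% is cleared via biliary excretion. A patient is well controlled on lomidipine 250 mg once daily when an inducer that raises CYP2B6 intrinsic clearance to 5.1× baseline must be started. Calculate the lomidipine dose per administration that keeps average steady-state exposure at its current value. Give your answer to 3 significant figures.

527 mg

The CYP2B6 pathway (27% of clearance) increases to 5.1× activity: 0.27 × 5.1 = 1.377.
The remaining 73% of clearance is unaffected.
CL_new/CL_old = 1.377 + 0.73 = 2.107.
Exposure is unchanged when dose changes in proportion to clearance. New dose = 250 mg × 2.107 = 527 mg.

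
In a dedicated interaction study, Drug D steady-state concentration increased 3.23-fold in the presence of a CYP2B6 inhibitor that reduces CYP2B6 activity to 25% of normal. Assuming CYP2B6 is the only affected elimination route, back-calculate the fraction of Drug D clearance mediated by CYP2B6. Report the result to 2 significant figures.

Call the CYP2B6 fraction fm. After the interaction, CL_new/CL_old = fm × 0.25 + (1 − fm).
Steady-state concentration ratio = 1 / (new CL fraction), so new CL fraction = 1 / 3.23 = 0.3096.
fm × 0.25 + 1 − fm = 0.3096  ⇒  fm × (0.25 − 1) = −0.6904  ⇒  fm = 0.92.

0.92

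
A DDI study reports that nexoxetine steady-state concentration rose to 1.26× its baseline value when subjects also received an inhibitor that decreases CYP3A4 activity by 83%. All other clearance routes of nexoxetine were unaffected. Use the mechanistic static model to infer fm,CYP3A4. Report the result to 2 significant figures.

CL'/CL = 1 / 1.26 = 0.7937
0.17·fm + (1 − fm) = 0.7937
fm = (0.7937 − 1) / (0.17 − 1) = 0.25

0.25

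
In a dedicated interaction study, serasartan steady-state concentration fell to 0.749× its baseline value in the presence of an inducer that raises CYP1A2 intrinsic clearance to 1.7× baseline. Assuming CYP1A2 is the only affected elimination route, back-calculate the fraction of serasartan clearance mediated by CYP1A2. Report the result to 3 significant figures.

Call the CYP1A2 fraction fm. After the interaction, CL_new/CL_old = fm × 1.7 + (1 − fm).
Steady-state concentration ratio = 1 / (new CL fraction), so new CL fraction = 1 / 0.749 = 1.335.
fm × 1.7 + 1 − fm = 1.335  ⇒  fm × (1.7 − 1) = 0.3351  ⇒  fm = 0.479.

0.479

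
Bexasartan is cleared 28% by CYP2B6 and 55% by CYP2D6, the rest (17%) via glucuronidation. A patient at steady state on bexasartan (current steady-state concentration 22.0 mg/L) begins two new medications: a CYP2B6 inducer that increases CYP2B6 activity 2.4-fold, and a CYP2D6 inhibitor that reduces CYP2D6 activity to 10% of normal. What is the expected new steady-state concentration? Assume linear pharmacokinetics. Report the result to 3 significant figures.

24.5 mg/L

CYP2B6: 0.28 × 2.4 = 0.672
CYP2D6: 0.55 × 0.1 = 0.055
Other: 0.17 (unchanged)
Relative clearance = 0.672 + 0.055 + 0.17 = 0.897.
Steady-state concentration ∝ 1/CL: new value = 22.0 / 0.897 = 24.5 mg/L.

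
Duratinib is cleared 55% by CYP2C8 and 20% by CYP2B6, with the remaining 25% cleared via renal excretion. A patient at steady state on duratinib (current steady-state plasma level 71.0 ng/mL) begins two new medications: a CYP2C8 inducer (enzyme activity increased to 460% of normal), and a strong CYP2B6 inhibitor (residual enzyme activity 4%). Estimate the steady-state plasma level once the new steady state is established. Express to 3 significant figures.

The CYP2C8 pathway (55% of clearance) rises to 4.6× activity: 0.55 × 4.6 = 2.53.
The CYP2B6 pathway (20% of clearance) falls to 0.04× activity: 0.2 × 0.04 = 0.008.
Non-CYP routes (25%) are unchanged.
New clearance relative to baseline: 2.53 + 0.008 + 0.25 = 2.788.
New steady-state plasma level = 71.0 / 2.788 = 25.5 ng/mL (concentration scales inversely with clearance).

25.5 ng/mL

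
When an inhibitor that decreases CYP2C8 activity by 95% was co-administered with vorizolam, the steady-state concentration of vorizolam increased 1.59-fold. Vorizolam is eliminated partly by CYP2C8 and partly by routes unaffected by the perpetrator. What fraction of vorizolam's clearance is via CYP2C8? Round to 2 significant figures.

0.39

Let fm be the CYP2C8 fraction. New clearance relative to baseline = fm × 0.05 + (1 − fm).
Steady-state concentration ratio = 1 / (new CL fraction), so new CL fraction = 1 / 1.59 = 0.6289.
fm × 0.05 + 1 − fm = 0.6289  ⇒  fm × (0.05 − 1) = −0.3711  ⇒  fm = 0.39.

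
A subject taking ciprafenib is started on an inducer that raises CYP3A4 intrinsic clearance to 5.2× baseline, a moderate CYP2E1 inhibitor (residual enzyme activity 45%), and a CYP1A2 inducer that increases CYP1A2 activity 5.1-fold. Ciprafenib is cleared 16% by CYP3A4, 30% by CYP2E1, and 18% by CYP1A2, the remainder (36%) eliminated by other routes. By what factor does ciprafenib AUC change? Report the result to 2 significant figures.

0.45

CYP3A4: 0.16 × 5.2 = 0.832
CYP2E1: 0.3 × 0.45 = 0.135
CYP1A2: 0.18 × 5.1 = 0.918
Other: 0.36 (unchanged)
Relative clearance = 0.832 + 0.135 + 0.918 + 0.36 = 2.245.
Because AUC varies inversely with clearance, the combined effect is 1 / 2.245 = 0.45.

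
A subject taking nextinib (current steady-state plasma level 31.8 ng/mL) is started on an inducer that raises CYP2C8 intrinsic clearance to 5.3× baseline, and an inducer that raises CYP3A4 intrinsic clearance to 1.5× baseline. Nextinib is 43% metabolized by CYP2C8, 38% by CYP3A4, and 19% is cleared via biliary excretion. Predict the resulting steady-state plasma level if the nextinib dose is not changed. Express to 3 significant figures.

The CYP2C8 pathway (43% of clearance) is boosted to 5.3× activity: 0.43 × 5.3 = 2.279.
The CYP3A4 pathway (38% of clearance) rises to 1.5× activity: 0.38 × 1.5 = 0.57.
Non-CYP routes (19%) are unchanged.
Relative clearance = 2.279 + 0.57 + 0.19 = 3.039.
Dividing the baseline by the relative clearance: 31.8 / 3.039 = 10.5 ng/mL.

10.5 ng/mL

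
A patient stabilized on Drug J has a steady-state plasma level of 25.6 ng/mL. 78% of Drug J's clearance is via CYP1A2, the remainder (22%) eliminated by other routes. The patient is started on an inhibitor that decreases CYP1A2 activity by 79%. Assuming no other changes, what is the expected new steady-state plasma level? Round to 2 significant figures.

67 ng/mL

CYP1A2: 0.78 × 0.21 = 0.1638
Other: 0.22 (unchanged)
New clearance relative to baseline: 0.1638 + 0.22 = 0.3838.
New steady-state plasma level = baseline ÷ relative clearance = 25.6 / 0.3838 = 67 ng/mL.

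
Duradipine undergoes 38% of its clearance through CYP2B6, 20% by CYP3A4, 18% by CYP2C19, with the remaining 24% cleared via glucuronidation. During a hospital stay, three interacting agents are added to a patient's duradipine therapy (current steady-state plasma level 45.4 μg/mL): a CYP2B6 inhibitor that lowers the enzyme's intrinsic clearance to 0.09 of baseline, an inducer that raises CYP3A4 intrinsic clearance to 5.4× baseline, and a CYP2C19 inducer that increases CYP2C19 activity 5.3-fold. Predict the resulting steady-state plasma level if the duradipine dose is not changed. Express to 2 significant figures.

The CYP2B6 pathway (38% of clearance) falls to 0.09× activity: 0.38 × 0.09 = 0.0342.
The CYP3A4 pathway (20% of clearance) is boosted to 5.4× activity: 0.2 × 5.4 = 1.08.
The CYP2C19 pathway (18% of clearance) increases to 5.3× activity: 0.18 × 5.3 = 0.954.
Non-CYP routes (24%) are unchanged.
CL_new/CL_old = 0.0342 + 1.08 + 0.954 + 0.24 = 2.3082.
Dividing the baseline by the relative clearance: 45.4 / 2.3082 = 20 μg/mL.

20 μg/mL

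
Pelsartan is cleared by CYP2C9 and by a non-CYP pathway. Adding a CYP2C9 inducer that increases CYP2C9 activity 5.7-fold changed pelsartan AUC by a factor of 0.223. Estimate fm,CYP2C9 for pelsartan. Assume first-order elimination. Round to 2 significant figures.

0.74

Write x for the fraction cleared via CYP2C9. The observed AUC change means clearance rose to 1/0.223 = 4.484 of baseline.
Only the CYP2C9 route changed, so 4.484 = x·5.7 + (1 − x), giving x = 0.74.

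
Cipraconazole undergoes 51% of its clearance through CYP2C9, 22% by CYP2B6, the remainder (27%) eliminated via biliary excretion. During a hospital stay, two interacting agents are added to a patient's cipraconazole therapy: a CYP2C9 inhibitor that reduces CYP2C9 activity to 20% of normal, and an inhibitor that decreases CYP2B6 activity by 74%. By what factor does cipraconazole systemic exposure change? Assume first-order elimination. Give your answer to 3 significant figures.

2.33

CYP2C9: 0.51 × 0.2 = 0.102
CYP2B6: 0.22 × 0.26 = 0.0572
Other: 0.27 (unchanged)
New clearance relative to baseline: 0.102 + 0.0572 + 0.27 = 0.4292.
Because systemic exposure varies inversely with clearance, the combined effect is 1 / 0.4292 = 2.33.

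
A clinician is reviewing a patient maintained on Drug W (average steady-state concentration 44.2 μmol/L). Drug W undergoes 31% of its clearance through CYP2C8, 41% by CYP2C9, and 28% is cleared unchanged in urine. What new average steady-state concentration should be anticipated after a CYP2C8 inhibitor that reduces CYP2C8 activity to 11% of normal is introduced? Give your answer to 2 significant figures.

The CYP2C8 pathway (31% of clearance) drops to 0.11× activity: 0.31 × 0.11 = 0.0341.
CYP2C9 (41%) and the residual 28% are unaffected.
CL_new/CL_old = 0.0341 + 0.41 + 0.28 = 0.7241.
New average steady-state concentration = baseline ÷ relative clearance = 44.2 / 0.7241 = 61 μmol/L.

61 μmol/L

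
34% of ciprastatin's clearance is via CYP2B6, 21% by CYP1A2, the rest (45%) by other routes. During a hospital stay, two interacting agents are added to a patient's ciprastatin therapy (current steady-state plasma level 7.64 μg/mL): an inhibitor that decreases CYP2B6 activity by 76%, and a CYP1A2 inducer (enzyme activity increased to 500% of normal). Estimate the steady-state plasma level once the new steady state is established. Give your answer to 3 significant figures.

4.83 μg/mL

CYP2B6: 0.34 × 0.24 = 0.0816
CYP1A2: 0.21 × 5 = 1.05
Other: 0.45 (unchanged)
Relative clearance = 0.0816 + 1.05 + 0.45 = 1.5816.
Dividing the baseline by the relative clearance: 7.64 / 1.5816 = 4.83 μg/mL.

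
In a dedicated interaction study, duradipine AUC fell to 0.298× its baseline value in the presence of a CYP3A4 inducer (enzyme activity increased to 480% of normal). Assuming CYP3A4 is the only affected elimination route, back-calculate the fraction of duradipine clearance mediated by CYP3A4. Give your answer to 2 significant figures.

CL'/CL = 1 / 0.298 = 3.356
4.8·fm + (1 − fm) = 3.356
fm = (3.356 − 1) / (4.8 − 1) = 0.62

0.62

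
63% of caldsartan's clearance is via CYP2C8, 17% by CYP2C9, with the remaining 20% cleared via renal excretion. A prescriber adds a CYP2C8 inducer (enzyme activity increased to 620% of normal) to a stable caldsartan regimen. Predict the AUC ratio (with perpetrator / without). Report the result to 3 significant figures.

The CYP2C8 pathway (63% of clearance) is boosted to 6.2× activity: 0.63 × 6.2 = 3.906.
CYP2C9 (17%) and the residual 20% are unaffected.
Relative clearance = 3.906 + 0.17 + 0.2 = 4.276.
Since AUC ∝ 1/CL, the ratio is 1 / 4.276 = 0.234.

0.234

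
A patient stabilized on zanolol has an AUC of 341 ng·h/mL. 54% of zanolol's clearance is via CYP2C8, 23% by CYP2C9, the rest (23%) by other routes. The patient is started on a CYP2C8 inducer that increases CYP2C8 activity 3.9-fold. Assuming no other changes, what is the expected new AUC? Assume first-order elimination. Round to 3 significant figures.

133 ng·h/mL

The CYP2C8 pathway (54% of clearance) is boosted to 3.9× activity: 0.54 × 3.9 = 2.106.
CYP2C9 (23%) and the residual 23% are unaffected.
Relative clearance = 2.106 + 0.23 + 0.23 = 2.566.
AUC ∝ 1/CL, so new value = 341 / 2.566 = 133 ng·h/mL.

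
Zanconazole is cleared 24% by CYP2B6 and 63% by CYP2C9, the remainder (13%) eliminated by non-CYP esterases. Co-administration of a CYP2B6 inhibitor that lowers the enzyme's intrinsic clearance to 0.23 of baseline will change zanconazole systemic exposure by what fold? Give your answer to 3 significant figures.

CYP2B6: 0.24 × 0.23 = 0.0552
CYP2C9: 0.63 (unchanged)
Other: 0.13 (unchanged)
CL_new/CL_old = 0.0552 + 0.63 + 0.13 = 0.8152.
Systemic exposure is inversely proportional to clearance, so the fold-change is 1 / 0.8152 = 1.23.

1.23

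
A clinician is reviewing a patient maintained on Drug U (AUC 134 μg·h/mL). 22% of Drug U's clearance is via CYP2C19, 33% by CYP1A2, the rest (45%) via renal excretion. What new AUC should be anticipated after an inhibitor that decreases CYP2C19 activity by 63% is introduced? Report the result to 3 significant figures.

156 μg·h/mL

The CYP2C19 pathway (22% of clearance) falls to 0.37× activity: 0.22 × 0.37 = 0.0814.
CYP1A2 (33%) and the residual 45% are unaffected.
CL_new/CL_old = 0.0814 + 0.33 + 0.45 = 0.8614.
With dosing unchanged, AUC scales as 1/CL: 134 / 0.8614 = 156 μg·h/mL.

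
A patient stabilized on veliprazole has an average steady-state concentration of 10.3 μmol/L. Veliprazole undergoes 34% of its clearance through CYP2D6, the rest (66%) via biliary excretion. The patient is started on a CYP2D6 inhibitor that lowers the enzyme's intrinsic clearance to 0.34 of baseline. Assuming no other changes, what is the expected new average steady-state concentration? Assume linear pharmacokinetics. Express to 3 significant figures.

The CYP2D6 pathway (34% of clearance) is reduced to 0.34× activity: 0.34 × 0.34 = 0.1156.
The remaining 66% of clearance is unaffected.
New clearance relative to baseline: 0.1156 + 0.66 = 0.7756.
New average steady-state concentration = baseline ÷ relative clearance = 10.3 / 0.7756 = 13.3 μmol/L.

13.3 μmol/L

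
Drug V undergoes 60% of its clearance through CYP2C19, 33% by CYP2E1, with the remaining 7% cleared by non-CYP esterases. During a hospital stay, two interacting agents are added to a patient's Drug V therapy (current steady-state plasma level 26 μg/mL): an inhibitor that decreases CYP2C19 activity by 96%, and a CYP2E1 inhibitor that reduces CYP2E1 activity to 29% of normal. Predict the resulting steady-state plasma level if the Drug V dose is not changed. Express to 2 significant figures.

1.4 × 10² μg/mL

CYP2C19: 0.6 × 0.04 = 0.024
CYP2E1: 0.33 × 0.29 = 0.0957
Other: 0.07 (unchanged)
New clearance relative to baseline: 0.024 + 0.0957 + 0.07 = 0.1897.
Steady-state plasma level ∝ 1/CL: new value = 26 / 0.1897 = 1.4 × 10² μg/mL.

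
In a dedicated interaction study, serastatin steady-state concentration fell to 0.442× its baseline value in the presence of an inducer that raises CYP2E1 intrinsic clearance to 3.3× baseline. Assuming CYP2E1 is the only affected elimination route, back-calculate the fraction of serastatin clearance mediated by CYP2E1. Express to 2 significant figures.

0.55

Let fm be the CYP2E1 fraction. New clearance relative to baseline = fm × 3.3 + (1 − fm).
Steady-state concentration ratio = 1 / (new CL fraction), so new CL fraction = 1 / 0.442 = 2.262.
fm × 3.3 + 1 − fm = 2.262  ⇒  fm × (3.3 − 1) = 1.262  ⇒  fm = 0.55.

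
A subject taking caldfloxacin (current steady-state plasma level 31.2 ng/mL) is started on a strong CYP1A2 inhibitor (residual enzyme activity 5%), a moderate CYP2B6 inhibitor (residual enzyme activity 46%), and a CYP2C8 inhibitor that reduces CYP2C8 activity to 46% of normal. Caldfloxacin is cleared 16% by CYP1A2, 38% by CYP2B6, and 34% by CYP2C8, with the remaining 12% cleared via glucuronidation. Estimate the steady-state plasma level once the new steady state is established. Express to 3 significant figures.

67.9 ng/mL

The CYP1A2 pathway (16% of clearance) falls to 0.05× activity: 0.16 × 0.05 = 0.008.
The CYP2B6 pathway (38% of clearance) drops to 0.46× activity: 0.38 × 0.46 = 0.1748.
The CYP2C8 pathway (34% of clearance) falls to 0.46× activity: 0.34 × 0.46 = 0.1564.
Non-CYP routes (12%) are unchanged.
New clearance relative to baseline: 0.008 + 0.1748 + 0.1564 + 0.12 = 0.4592.
Steady-state plasma level ∝ 1/CL: new value = 31.2 / 0.4592 = 67.9 ng/mL.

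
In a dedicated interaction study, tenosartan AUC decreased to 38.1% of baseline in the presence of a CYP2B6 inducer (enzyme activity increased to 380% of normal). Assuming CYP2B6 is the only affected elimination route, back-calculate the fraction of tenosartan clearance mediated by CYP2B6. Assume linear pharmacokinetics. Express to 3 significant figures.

Let fm be the CYP2B6 fraction. New clearance relative to baseline = fm × 3.8 + (1 − fm).
AUC ratio = 1 / (new CL fraction), so new CL fraction = 1 / 0.381 = 2.625.
fm × 3.8 + 1 − fm = 2.625  ⇒  fm × (3.8 − 1) = 1.625  ⇒  fm = 0.580.

0.580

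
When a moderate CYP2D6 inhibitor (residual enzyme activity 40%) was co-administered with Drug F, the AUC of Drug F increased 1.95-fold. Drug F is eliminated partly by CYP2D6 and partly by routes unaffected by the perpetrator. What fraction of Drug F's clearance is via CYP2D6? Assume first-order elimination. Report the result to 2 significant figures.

Let x = fm,CYP2D6. Because AUC ∝ 1/CL, relative clearance fell to 1/1.95 = 0.5128.
Setting x·0.4 + (1 − x) = 0.5128 and solving: x = (0.5128 − 1)/(0.4 − 1) = 0.81.

0.81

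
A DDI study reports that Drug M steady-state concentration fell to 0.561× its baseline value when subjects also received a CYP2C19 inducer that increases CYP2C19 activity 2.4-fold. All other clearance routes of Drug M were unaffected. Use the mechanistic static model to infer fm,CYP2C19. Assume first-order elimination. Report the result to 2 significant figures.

Let fm be the CYP2C19 fraction. New clearance relative to baseline = fm × 2.4 + (1 − fm).
Steady-state concentration ratio = 1 / (new CL fraction), so new CL fraction = 1 / 0.561 = 1.783.
fm × 2.4 + 1 − fm = 1.783  ⇒  fm × (2.4 − 1) = 0.7825  ⇒  fm = 0.56.

0.56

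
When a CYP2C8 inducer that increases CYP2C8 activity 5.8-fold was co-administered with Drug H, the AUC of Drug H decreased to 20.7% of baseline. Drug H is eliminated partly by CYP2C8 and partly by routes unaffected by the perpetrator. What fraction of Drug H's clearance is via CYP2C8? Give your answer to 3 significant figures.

CL'/CL = 1 / 0.207 = 4.831
5.8·fm + (1 − fm) = 4.831
fm = (4.831 − 1) / (5.8 − 1) = 0.798

0.798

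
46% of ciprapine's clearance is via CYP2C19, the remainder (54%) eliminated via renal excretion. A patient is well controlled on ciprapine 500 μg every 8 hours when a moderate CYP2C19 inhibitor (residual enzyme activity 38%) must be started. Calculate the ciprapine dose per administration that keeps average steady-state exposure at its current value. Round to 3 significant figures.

The CYP2C19 pathway (46% of clearance) is reduced to 0.38× activity: 0.46 × 0.38 = 0.1748.
Non-CYP routes (54%) are unchanged.
Relative clearance = 0.1748 + 0.54 = 0.7148.
Exposure is unchanged when dose changes in proportion to clearance. New dose = 500 μg × 0.7148 = 357 μg.

357 μg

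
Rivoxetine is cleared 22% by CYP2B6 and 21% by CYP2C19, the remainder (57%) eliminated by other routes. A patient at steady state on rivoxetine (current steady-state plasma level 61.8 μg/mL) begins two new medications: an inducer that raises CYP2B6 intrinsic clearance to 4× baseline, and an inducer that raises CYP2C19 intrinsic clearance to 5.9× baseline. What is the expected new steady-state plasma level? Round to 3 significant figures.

The CYP2B6 pathway (22% of clearance) increases to 4× activity: 0.22 × 4 = 0.88.
The CYP2C19 pathway (21% of clearance) is boosted to 5.9× activity: 0.21 × 5.9 = 1.239.
The remaining 57% of clearance is unaffected.
Relative clearance = 0.88 + 1.239 + 0.57 = 2.689.
New steady-state plasma level = 61.8 / 2.689 = 23.0 μg/mL (concentration scales inversely with clearance).

23.0 μg/mL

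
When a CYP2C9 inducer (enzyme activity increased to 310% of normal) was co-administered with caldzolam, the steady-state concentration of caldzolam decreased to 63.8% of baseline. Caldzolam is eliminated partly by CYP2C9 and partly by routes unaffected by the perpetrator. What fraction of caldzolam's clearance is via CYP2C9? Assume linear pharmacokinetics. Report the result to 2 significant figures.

Let fm be the CYP2C9 fraction. New clearance relative to baseline = fm × 3.1 + (1 − fm).
Steady-state concentration ratio = 1 / (new CL fraction), so new CL fraction = 1 / 0.638 = 1.567.
fm × 3.1 + 1 − fm = 1.567  ⇒  fm × (3.1 − 1) = 0.5674  ⇒  fm = 0.27.

0.27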